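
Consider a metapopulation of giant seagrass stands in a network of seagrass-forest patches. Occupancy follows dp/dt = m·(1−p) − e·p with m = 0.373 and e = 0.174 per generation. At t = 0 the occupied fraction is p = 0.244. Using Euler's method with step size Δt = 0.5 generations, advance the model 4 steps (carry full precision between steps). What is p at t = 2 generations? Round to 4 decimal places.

0.5599

Update rule: p ← p + [m·(1−p) − e·p]·Δt with Δt = 0.5.
step 1: Δp = +0.11977, p = 0.36377
step 2: Δp = +0.08701, p = 0.45078
step 3: Δp = +0.06321, p = 0.51399
step 4: Δp = +0.04592, p = 0.55991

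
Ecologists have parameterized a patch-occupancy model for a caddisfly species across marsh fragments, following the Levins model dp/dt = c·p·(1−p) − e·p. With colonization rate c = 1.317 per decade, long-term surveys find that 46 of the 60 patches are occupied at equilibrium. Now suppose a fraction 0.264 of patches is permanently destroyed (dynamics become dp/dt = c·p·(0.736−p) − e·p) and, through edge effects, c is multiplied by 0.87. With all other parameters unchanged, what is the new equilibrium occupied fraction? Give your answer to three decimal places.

Observed p* = 46/60 = 0.76667.
Balance c(1−p*) = e gives e = 1.317×(1 − 0.76667) = 0.30730.
New p* = 0.736 − e/c = 0.736 − 0.30730/1.14579 = 0.46780.

0.468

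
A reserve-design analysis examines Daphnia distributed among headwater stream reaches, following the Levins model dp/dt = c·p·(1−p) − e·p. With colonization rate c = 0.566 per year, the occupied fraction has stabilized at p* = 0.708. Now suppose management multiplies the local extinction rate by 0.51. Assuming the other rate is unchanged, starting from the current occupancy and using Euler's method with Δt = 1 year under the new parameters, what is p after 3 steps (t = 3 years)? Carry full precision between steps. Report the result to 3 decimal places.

Balance c(1−p*) = e gives e = 0.566×(1 − 0.70800) = 0.16527.
Starting from p₀ = 0.70800; update p ← p + (dp/dt)·Δt with the new parameters.
p: 0.70800 → 0.76534  (Δp = +0.05734)
p: 0.76534 → 0.80248  (Δp = +0.03714)
p: 0.80248 → 0.82455  (Δp = +0.02207)

0.825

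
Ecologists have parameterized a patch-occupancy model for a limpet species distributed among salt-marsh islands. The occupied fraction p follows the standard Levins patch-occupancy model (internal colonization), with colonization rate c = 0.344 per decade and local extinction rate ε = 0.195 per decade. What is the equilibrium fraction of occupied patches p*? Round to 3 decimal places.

Setting dp/dt = 0 and dividing through by p* gives c·(1−p*) = ε.
So p* = 1 − ε/c = 1 − 0.195/0.344 = 1 − 0.5669 = 0.4331.

0.433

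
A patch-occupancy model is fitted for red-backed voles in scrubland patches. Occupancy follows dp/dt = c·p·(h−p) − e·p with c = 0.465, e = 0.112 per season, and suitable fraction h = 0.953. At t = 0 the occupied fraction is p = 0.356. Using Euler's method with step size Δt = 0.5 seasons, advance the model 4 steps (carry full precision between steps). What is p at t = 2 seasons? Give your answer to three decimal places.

0.471

Update rule: p ← p + [c·p·(h−p) − e·p]·Δt with Δt = 0.5.
p: 0.35600 → 0.38548  (Δp = +0.02948)
p: 0.38548 → 0.41475  (Δp = +0.02928)
p: 0.41475 → 0.44343  (Δp = +0.02868)
p: 0.44343 → 0.47113  (Δp = +0.02770)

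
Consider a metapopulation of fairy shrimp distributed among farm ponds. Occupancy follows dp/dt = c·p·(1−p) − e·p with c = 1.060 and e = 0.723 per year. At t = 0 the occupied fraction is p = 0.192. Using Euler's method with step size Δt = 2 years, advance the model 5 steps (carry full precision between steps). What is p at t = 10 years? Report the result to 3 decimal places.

0.316

Update rule: p ← p + [c·p·(1−p) − e·p]·Δt with Δt = 2.
p: 0.19200 → 0.24326  (Δp = +0.05126)
p: 0.24326 → 0.28176  (Δp = +0.03851)
p: 0.28176 → 0.30336  (Δp = +0.02160)
p: 0.30336 → 0.31273  (Δp = +0.00936)
p: 0.31273 → 0.31617  (Δp = +0.00345)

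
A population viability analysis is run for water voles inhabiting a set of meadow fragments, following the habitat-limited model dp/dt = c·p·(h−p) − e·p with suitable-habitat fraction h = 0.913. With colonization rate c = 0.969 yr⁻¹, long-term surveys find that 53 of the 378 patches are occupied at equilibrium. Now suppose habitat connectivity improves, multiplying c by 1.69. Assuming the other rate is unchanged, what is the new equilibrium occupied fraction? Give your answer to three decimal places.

Observed p* = 53/378 = 0.14021.
Balance c(h−p*) = e gives e = 0.969×(0.913 − 0.14021) = 0.74883.
New p* = 0.913 − e/c = 0.913 − 0.74883/1.63761 = 0.45573.

0.456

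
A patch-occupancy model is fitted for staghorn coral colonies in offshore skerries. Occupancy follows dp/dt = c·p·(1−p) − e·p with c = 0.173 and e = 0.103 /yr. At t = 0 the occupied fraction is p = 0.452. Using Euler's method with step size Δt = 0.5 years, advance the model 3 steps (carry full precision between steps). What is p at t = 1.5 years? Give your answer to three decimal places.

0.447

Update rule: p ← p + [c·p·(1−p) − e·p]·Δt with Δt = 0.5.
t = 0.5: p = 0.45200 + (-0.00185) = 0.45015
t = 1: p = 0.45015 + (-0.00177) = 0.44838
t = 1.5: p = 0.44838 + (-0.00170) = 0.44668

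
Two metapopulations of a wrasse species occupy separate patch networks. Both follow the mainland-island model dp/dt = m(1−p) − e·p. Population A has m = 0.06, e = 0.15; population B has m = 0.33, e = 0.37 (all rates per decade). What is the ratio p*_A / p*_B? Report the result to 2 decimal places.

0.61

A: p*_A = m/(m+e) = 0.06/0.2100 = 0.2857.
B: p*_B = 0.33/0.7000 = 0.4714.
p*_A / p*_B = 0.2857/0.4714 = 0.6061.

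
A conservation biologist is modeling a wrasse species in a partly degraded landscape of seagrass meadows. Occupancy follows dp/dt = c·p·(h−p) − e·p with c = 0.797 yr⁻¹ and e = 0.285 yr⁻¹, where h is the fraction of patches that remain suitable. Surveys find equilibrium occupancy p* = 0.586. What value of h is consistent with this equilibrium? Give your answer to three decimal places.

0.944

At equilibrium c(h−p*) = e, so h = p* + e/c.
h = 0.586 + 0.285/0.797 = 0.586 + 0.3576 = 0.9436.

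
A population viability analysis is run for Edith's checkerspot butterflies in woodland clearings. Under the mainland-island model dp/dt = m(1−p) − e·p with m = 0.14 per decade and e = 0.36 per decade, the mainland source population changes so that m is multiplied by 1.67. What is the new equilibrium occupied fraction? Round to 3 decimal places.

Before: p* = 0.14/(0.14+0.36) = 0.2800.
After: m = 0.2338, e = 0.36; p* = 0.2338/0.5938 = 0.3937.

0.394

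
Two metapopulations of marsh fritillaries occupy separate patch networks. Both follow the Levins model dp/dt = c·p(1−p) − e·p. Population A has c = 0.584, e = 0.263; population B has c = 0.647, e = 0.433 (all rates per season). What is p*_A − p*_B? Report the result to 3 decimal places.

A: p*_A = 1 − 0.263/0.584 = 0.5497.
B: p*_B = 1 − 0.433/0.647 = 0.3308.
p*_A − p*_B = 0.5497 − 0.3308 = 0.2189.

0.219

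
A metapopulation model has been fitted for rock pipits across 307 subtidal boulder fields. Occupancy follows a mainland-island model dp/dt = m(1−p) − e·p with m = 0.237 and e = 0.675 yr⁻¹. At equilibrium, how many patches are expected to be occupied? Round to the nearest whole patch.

p* = m/(m+e) = 0.237/0.9120 = 0.2599.
Expected occupied patches = N × p* = 307 × 0.2599 = 79.78 ≈ 80.

80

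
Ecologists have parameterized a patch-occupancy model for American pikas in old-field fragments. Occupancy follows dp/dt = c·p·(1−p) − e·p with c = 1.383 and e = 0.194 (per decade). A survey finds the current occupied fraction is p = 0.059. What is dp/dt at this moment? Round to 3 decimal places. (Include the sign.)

0.065

Colonization term: c·p·(1−p) = 1.383×0.059×0.9410 = 0.07678.
Extinction term: e·p = 0.01145.
dp/dt = 0.07678 − 0.01145 = 0.06534.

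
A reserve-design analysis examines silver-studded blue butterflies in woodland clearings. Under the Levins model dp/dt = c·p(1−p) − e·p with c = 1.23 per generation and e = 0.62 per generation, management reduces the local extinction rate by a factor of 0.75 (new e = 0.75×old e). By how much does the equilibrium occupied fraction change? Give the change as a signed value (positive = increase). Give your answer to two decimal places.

Before: p* = 1 − 0.62/1.23 = 0.4959.
After the change, c = 1.23, e = 0.465, so p* = 1 − 0.465/1.23 = 0.6220.
Δp* = 0.6220 − 0.4959 = +0.1260.

0.13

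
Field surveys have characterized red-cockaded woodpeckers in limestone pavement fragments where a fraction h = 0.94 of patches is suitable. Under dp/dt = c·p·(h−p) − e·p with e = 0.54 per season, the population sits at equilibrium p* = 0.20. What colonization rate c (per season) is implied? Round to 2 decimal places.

At equilibrium c(h−p*) = e, so c = e/(h−p*).
c = 0.54/(0.94 − 0.20) = 0.54/0.7400 = 0.7297.

0.73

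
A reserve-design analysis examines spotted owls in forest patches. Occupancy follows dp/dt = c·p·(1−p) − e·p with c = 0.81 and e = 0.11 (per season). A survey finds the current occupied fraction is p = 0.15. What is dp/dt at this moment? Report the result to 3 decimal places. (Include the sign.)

0.087

Colonization term: c·p·(1−p) = 0.81×0.15×0.8500 = 0.10327.
Extinction term: e·p = 0.01650.
dp/dt = 0.10327 − 0.01650 = 0.08677.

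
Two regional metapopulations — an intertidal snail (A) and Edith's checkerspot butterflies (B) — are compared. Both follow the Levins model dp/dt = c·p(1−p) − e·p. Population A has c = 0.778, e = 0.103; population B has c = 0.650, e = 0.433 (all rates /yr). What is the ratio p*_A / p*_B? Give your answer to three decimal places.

2.599

A: p*_A = 1 − 0.103/0.778 = 0.8676.
B: p*_B = 1 − 0.433/0.650 = 0.3338.
p*_A / p*_B = 0.8676/0.3338 = 2.5988.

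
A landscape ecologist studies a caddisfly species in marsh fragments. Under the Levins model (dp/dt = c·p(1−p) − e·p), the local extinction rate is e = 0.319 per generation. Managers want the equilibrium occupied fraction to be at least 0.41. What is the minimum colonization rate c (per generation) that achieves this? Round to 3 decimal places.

0.541

p* = 1 − e/c ≥ 0.41 requires e/c ≤ 0.5900, i.e. c ≥ e/0.5900.
c_min = 0.319/0.5900 = 0.5407.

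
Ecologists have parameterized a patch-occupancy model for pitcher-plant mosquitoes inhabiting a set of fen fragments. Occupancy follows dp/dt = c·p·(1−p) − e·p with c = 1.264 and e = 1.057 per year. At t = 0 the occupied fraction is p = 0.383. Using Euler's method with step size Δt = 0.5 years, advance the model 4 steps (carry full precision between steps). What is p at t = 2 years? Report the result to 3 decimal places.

0.252

Update rule: p ← p + [c·p·(1−p) − e·p]·Δt with Δt = 0.5.
p: 0.38300 → 0.32993  (Δp = -0.05307)
p: 0.32993 → 0.29528  (Δp = -0.03465)
p: 0.29528 → 0.27074  (Δp = -0.02454)
p: 0.27074 → 0.25244  (Δp = -0.01830)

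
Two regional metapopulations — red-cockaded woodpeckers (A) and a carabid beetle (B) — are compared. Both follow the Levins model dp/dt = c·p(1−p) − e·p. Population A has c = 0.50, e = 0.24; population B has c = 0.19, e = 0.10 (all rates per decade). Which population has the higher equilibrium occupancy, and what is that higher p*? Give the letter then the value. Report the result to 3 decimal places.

A, 0.520

A: p*_A = 1 − 0.24/0.50 = 0.5200.
B: p*_B = 1 − 0.10/0.19 = 0.4737.
A is higher at 0.5200.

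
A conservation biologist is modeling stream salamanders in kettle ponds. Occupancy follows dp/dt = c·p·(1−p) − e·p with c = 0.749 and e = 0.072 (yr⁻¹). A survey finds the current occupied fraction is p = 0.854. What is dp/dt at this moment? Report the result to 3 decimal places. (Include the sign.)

Colonization term: c·p·(1−p) = 0.749×0.854×0.1460 = 0.09339.
Extinction term: e·p = 0.06149.
dp/dt = 0.09339 − 0.06149 = 0.03190.

0.032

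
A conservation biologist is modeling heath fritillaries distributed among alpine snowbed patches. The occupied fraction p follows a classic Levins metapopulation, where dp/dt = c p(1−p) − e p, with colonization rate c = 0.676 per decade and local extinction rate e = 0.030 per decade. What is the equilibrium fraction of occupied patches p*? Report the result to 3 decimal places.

At equilibrium, colonization balances extinction: c·p*·(1−p*) = e·p*.
So p* = 1 − e/c = 1 − 0.030/0.676 = 1 − 0.0444 = 0.9556.

0.956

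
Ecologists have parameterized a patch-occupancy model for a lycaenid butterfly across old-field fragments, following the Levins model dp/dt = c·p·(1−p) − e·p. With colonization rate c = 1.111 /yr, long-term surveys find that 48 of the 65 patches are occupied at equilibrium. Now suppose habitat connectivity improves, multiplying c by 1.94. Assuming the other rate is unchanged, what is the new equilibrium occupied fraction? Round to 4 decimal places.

Observed p* = 48/65 = 0.73846.
Balance c(1−p*) = e gives e = 1.111×(1 − 0.73846) = 0.29057.
New p* = 1 − e/c = 1 − 0.29057/2.15534 = 0.86519.

0.8652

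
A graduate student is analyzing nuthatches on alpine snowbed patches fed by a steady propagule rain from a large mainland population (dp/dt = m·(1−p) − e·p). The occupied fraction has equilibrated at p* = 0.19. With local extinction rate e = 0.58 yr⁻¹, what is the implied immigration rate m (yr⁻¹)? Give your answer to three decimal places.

At equilibrium m(1−p*) = e·p*, so m = e·p*/(1−p*).
m = 0.58 × 0.19 / 0.8100 = 0.1102/0.8100 = 0.1360.

0.136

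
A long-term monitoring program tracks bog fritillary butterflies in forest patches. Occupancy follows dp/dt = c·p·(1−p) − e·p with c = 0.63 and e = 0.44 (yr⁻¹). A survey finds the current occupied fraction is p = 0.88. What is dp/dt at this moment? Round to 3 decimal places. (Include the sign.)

Colonization term: c·p·(1−p) = 0.63×0.88×0.1200 = 0.06653.
Extinction term: e·p = 0.38720.
dp/dt = 0.06653 − 0.38720 = -0.32067.

-0.321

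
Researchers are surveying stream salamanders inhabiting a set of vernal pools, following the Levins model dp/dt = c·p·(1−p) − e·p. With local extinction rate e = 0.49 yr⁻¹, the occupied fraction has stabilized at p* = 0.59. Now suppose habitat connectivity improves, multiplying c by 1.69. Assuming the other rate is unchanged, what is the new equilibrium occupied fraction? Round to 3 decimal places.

0.757

Balance c(1−p*) = e gives c = e/(1 − 0.59000) = 0.49/0.41000 = 1.19512.
New p* = 1 − e/c = 1 − 0.49000/2.01975 = 0.75740.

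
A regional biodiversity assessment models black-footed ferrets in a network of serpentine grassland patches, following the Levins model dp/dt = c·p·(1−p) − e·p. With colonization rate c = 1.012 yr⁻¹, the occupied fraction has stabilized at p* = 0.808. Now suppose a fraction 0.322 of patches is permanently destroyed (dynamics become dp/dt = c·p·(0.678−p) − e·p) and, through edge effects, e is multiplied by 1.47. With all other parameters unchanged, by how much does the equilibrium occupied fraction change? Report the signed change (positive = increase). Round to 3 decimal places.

-0.412

Balance c(1−p*) = e gives e = 1.012×(1 − 0.80800) = 0.19430.
New p* = 0.678 − e/c = 0.678 − 0.28562/1.01200 = 0.39577.
Δp* = 0.39577 − 0.80800 = -0.41223.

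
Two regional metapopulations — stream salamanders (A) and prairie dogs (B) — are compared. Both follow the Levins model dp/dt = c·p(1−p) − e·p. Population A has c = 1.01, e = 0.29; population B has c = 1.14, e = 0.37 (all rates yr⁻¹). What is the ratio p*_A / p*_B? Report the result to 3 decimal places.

A: p*_A = 1 − 0.29/1.01 = 0.7129.
B: p*_B = 1 − 0.37/1.14 = 0.6754.
p*_A / p*_B = 0.7129/0.6754 = 1.0554.

1.055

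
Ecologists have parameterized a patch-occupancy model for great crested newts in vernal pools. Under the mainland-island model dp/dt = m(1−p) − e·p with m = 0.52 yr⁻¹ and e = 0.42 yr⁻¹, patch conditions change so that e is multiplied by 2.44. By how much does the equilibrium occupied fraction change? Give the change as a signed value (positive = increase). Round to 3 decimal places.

Before: p* = 0.52/(0.52+0.42) = 0.5532.
After: m = 0.52, e = 1.0248; p* = 0.52/1.5448 = 0.3366.
Δp* = 0.3366 − 0.5532 = -0.2166.

-0.217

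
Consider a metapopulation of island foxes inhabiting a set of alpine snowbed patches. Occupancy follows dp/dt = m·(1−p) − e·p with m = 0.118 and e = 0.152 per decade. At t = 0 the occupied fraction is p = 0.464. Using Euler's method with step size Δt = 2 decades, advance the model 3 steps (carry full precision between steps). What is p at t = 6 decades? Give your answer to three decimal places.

0.440

Update rule: p ← p + [m·(1−p) − e·p]·Δt with Δt = 2.
p: 0.46400 → 0.44944  (Δp = -0.01456)
p: 0.44944 → 0.44274  (Δp = -0.00670)
p: 0.44274 → 0.43966  (Δp = -0.00308)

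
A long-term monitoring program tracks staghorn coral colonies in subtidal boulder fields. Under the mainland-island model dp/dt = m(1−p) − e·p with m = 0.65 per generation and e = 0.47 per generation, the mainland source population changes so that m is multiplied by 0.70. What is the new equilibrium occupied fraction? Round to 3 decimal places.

Before: p* = 0.65/(0.65+0.47) = 0.5804.
After: m = 0.455, e = 0.47; p* = 0.455/0.9250 = 0.4919.

0.492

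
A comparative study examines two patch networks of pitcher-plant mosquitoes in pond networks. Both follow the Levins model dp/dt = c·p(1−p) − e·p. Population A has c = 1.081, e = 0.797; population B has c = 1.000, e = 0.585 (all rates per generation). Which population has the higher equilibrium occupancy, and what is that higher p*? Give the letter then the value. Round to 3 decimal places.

A: p*_A = 1 − 0.797/1.081 = 0.2627.
B: p*_B = 1 − 0.585/1.000 = 0.4150.
B is higher at 0.4150.

B, 0.415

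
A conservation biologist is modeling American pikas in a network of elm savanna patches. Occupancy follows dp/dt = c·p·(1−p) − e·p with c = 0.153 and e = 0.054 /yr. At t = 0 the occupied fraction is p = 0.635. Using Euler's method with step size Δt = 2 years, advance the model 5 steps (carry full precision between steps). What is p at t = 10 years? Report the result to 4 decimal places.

0.6430

Update rule: p ← p + [c·p·(1−p) − e·p]·Δt with Δt = 2.
step 1: Δp = +0.00234, p = 0.63734
step 2: Δp = +0.00189, p = 0.63924
step 3: Δp = +0.00153, p = 0.64077
step 4: Δp = +0.00123, p = 0.64200
step 5: Δp = +0.00099, p = 0.64299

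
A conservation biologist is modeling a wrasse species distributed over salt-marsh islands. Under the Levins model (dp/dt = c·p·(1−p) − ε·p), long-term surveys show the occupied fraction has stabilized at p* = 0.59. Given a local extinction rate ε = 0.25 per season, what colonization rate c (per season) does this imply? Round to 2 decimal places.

0.61

At equilibrium c(1−p*) = ε, so c = ε/(1−p*).
c = 0.25/(1 − 0.59) = 0.25/0.4100 = 0.6098.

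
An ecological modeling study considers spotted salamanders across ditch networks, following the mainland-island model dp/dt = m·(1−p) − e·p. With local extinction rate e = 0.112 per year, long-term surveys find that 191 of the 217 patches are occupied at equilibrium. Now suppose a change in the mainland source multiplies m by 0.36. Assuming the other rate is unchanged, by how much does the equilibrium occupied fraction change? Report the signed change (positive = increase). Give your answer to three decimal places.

-0.155

Observed p* = 191/217 = 0.88018.
Balance m(1−p*) = e·p* gives m = e·p*/(1−p*) = 0.112×0.88018/0.11982 = 0.82274.
New p* = m/(m+e) = 0.29619/(0.29619+0.11200) = 0.72562.
Δp* = 0.72562 − 0.88018 = -0.15456.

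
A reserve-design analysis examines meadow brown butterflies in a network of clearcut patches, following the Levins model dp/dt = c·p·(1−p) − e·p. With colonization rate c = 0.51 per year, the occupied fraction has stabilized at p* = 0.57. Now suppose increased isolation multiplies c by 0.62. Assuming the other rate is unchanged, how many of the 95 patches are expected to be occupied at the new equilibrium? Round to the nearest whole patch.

Balance c(1−p*) = e gives e = 0.51×(1 − 0.57000) = 0.21930.
New p* = 1 − e/c = 1 − 0.21930/0.31620 = 0.30645.
Expected occupied = 95 × 0.30645 = 29.11 ≈ 29.

29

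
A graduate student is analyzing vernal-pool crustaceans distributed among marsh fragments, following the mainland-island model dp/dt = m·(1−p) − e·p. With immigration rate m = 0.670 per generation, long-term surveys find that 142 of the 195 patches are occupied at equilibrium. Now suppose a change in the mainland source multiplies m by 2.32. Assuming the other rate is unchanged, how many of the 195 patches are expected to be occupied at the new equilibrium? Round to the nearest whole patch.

168

Observed p* = 142/195 = 0.72821.
Balance m(1−p*) = e·p* gives e = m(1−p*)/p* = 0.670×0.27179/0.72821 = 0.25006.
New p* = m/(m+e) = 1.55440/(1.55440+0.25006) = 0.86142.
Expected occupied = 195 × 0.86142 = 167.98 ≈ 168.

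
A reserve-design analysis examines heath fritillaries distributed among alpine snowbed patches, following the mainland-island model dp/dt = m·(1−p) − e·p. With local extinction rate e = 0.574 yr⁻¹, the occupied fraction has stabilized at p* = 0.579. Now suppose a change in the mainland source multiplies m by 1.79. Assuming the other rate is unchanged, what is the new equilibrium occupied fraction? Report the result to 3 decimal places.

Balance m(1−p*) = e·p* gives m = e·p*/(1−p*) = 0.574×0.57900/0.42100 = 0.78942.
New p* = m/(m+e) = 1.41306/(1.41306+0.57400) = 0.71113.

0.711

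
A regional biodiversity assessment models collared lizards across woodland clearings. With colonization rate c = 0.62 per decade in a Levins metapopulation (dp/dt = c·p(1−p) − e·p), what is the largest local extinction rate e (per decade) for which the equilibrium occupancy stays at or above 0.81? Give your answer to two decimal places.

0.12

1 − e/c ≥ 0.81 ⇒ e ≤ c(1 − 0.81) = 0.62 × 0.1900.
e_max = 0.1178.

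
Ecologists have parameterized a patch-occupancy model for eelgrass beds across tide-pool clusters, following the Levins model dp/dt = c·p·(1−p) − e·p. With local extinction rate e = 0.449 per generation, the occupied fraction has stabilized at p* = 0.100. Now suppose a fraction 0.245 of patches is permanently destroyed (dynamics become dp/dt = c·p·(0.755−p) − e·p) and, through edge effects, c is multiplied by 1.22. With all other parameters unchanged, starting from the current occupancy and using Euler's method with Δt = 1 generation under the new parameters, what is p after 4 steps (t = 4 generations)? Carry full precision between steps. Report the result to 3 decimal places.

0.083

Balance c(1−p*) = e gives c = e/(1 − 0.10000) = 0.449/0.90000 = 0.49889.
Starting from p₀ = 0.10000; update p ← p + (dp/dt)·Δt with the new parameters.
p: 0.10000 → 0.09497  (Δp = -0.00503)
p: 0.09497 → 0.09048  (Δp = -0.00449)
p: 0.09048 → 0.08645  (Δp = -0.00403)
p: 0.08645 → 0.08281  (Δp = -0.00364)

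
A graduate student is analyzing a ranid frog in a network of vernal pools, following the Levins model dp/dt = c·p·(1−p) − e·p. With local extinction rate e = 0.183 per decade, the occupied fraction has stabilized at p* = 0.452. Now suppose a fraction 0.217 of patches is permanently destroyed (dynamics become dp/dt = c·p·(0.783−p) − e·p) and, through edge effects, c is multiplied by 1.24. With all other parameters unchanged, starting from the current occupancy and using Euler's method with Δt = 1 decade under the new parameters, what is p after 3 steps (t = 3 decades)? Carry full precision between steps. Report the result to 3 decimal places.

0.402

Balance c(1−p*) = e gives c = e/(1 − 0.45200) = 0.183/0.54800 = 0.33394.
Starting from p₀ = 0.45200; update p ← p + (dp/dt)·Δt with the new parameters.
t = 1: p = 0.45200 + (-0.02076) = 0.43124
t = 2: p = 0.43124 + (-0.01610) = 0.41513
t = 3: p = 0.41513 + (-0.01273) = 0.40240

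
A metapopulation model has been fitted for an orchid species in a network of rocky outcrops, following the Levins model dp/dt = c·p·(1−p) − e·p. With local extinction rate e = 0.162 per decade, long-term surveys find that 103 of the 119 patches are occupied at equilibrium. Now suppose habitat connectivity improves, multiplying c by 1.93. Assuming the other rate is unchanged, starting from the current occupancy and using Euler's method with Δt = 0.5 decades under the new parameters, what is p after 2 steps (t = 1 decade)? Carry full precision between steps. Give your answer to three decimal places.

0.930

Observed p* = 103/119 = 0.86555.
Balance c(1−p*) = e gives c = e/(1 − 0.86555) = 0.162/0.13445 = 1.20488.
Starting from p₀ = 0.86555; update p ← p + (dp/dt)·Δt with the new parameters.
  1  |  dp/dt·Δt = +0.065202  |  p_1 = 0.930748
  2  |  dp/dt·Δt = -0.000447  |  p_2 = 0.930301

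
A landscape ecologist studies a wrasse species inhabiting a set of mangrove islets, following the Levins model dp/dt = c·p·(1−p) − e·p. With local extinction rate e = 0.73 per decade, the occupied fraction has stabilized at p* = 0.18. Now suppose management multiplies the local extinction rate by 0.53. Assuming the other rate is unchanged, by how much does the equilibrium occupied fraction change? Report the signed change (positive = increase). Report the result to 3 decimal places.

Balance c(1−p*) = e gives c = e/(1 − 0.18000) = 0.73/0.82000 = 0.89024.
New p* = 1 − e/c = 1 − 0.38690/0.89024 = 0.56540.
Δp* = 0.56540 − 0.18000 = +0.38540.

0.385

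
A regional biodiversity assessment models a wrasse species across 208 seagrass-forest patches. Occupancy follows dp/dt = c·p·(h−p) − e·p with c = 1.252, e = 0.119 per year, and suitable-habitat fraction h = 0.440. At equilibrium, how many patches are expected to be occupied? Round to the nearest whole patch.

72

p* = h − e/c = 0.440 − 0.0950 = 0.3450.
Expected occupied patches = N × p* = 208 × 0.3450 = 71.75 ≈ 72.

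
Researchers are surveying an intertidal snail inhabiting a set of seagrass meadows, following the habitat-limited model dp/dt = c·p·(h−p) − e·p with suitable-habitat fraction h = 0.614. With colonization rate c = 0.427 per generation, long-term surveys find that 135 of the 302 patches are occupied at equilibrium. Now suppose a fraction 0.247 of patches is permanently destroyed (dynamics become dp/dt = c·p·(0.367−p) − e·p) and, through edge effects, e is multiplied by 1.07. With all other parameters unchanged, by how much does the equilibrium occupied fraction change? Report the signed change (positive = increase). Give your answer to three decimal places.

Observed p* = 135/302 = 0.44702.
Balance c(h−p*) = e gives e = 0.427×(0.614 − 0.44702) = 0.07130.
New p* = 0.367 − e/c = 0.367 − 0.07629/0.42700 = 0.18833.
Δp* = 0.18833 − 0.44702 = -0.25869.

-0.259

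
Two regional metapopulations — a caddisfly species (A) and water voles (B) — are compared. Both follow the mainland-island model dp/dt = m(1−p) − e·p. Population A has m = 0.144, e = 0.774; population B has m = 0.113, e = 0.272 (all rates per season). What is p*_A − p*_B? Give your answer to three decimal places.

-0.137

A: p*_A = m/(m+e) = 0.144/0.9180 = 0.1569.
B: p*_B = 0.113/0.3850 = 0.2935.
p*_A − p*_B = 0.1569 − 0.2935 = -0.1366.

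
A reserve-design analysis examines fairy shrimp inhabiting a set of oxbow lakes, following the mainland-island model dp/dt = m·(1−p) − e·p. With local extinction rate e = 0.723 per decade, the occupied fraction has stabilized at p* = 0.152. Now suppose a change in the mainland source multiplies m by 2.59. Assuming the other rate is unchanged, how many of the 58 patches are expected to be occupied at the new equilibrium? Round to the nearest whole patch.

18

Balance m(1−p*) = e·p* gives m = e·p*/(1−p*) = 0.723×0.15200/0.84800 = 0.12959.
New p* = m/(m+e) = 0.33564/(0.33564+0.72300) = 0.31705.
Expected occupied = 58 × 0.31705 = 18.39 ≈ 18.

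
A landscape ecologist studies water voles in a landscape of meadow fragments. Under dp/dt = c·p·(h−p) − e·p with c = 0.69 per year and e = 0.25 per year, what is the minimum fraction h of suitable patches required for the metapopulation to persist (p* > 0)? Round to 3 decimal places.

p* = h − e/c is positive only when h > e/c.
h_min = e/c = 0.25/0.69 = 0.3623.

0.362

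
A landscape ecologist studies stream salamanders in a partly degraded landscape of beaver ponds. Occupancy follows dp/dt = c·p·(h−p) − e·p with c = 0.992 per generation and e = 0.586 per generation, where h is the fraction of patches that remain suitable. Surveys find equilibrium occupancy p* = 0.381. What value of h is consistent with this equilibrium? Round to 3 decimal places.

0.972

At equilibrium c(h−p*) = e, so h = p* + e/c.
h = 0.381 + 0.586/0.992 = 0.381 + 0.5907 = 0.9717.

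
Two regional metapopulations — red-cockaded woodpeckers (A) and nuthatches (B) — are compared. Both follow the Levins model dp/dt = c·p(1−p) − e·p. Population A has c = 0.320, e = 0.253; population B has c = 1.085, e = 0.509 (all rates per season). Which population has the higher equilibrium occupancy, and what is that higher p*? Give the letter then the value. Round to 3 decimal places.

A: p*_A = 1 − 0.253/0.320 = 0.2094.
B: p*_B = 1 − 0.509/1.085 = 0.5309.
B is higher at 0.5309.

B, 0.531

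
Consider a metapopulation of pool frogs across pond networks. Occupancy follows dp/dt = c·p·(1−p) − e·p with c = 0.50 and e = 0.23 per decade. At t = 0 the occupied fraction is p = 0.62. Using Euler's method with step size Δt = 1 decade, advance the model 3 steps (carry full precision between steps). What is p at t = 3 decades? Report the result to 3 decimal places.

Update rule: p ← p + [c·p·(1−p) − e·p]·Δt with Δt = 1.
p: 0.62000 → 0.59520  (Δp = -0.02480)
p: 0.59520 → 0.57877  (Δp = -0.01643)
p: 0.57877 → 0.56755  (Δp = -0.01122)

0.568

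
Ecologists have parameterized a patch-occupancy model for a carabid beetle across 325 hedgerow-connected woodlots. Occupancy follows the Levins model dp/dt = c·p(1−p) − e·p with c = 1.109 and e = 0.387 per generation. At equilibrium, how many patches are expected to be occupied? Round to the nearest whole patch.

212

p* = 1 − e/c = 1 − 0.387/1.109 = 0.6510.
Expected occupied patches = N × p* = 325 × 0.6510 = 211.59 ≈ 212.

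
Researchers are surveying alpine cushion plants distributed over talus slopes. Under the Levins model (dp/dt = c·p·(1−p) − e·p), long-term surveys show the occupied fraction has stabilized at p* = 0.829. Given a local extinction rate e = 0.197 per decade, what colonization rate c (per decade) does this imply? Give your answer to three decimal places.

1.152

At equilibrium c(1−p*) = e, so c = e/(1−p*).
c = 0.197/(1 − 0.829) = 0.197/0.1710 = 1.1520.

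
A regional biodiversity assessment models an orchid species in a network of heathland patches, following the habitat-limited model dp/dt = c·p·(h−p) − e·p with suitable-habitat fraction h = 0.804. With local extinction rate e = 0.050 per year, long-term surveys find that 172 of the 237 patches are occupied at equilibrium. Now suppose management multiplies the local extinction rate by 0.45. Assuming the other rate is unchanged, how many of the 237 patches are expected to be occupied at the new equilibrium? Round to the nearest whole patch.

182

Observed p* = 172/237 = 0.72574.
Balance c(h−p*) = e gives c = e/(0.804 − 0.72574) = 0.050/0.07826 = 0.63890.
New p* = 0.804 − e/c = 0.804 − 0.02250/0.63890 = 0.76878.
Expected occupied = 237 × 0.76878 = 182.20 ≈ 182.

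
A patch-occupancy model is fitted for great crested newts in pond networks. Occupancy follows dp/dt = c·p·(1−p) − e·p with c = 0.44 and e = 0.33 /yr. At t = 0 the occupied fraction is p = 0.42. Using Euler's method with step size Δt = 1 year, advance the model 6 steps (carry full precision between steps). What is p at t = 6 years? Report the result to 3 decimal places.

Update rule: p ← p + [c·p·(1−p) − e·p]·Δt with Δt = 1.
p: 0.42000 → 0.38858  (Δp = -0.03142)
p: 0.38858 → 0.36489  (Δp = -0.02369)
p: 0.36489 → 0.34644  (Δp = -0.01845)
p: 0.34644 → 0.33174  (Δp = -0.01470)
p: 0.33174 → 0.31981  (Δp = -0.01193)
p: 0.31981 → 0.30999  (Δp = -0.00982)

0.310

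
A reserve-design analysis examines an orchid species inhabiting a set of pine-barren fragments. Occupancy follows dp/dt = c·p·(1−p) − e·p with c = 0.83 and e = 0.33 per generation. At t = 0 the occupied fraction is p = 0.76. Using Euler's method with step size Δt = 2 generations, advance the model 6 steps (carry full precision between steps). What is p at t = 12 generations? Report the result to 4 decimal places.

0.6024

Update rule: p ← p + [c·p·(1−p) − e·p]·Δt with Δt = 2.
step 1: Δp = -0.19882, p = 0.56118
step 2: Δp = +0.03840, p = 0.59959
step 3: Δp = +0.00281, p = 0.60240
step 4: Δp = +0.00001, p = 0.60241
step 5: Δp = +0.00000, p = 0.60241
step 6: Δp = +0.00000, p = 0.60241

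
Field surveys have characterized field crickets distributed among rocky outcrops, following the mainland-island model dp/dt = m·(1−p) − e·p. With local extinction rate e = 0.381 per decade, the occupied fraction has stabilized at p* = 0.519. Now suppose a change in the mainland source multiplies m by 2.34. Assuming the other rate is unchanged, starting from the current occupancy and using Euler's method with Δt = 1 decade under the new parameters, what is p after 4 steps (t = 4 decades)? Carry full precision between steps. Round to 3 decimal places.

Balance m(1−p*) = e·p* gives m = e·p*/(1−p*) = 0.381×0.51900/0.48100 = 0.41110.
Starting from p₀ = 0.51900; update p ← p + (dp/dt)·Δt with the new parameters.
  1  |  dp/dt·Δt = +0.264970  |  p_1 = 0.783970
  2  |  dp/dt·Δt = -0.090878  |  p_2 = 0.693092
  3  |  dp/dt·Δt = +0.031169  |  p_3 = 0.724261
  4  |  dp/dt·Δt = -0.010690  |  p_4 = 0.713571

0.714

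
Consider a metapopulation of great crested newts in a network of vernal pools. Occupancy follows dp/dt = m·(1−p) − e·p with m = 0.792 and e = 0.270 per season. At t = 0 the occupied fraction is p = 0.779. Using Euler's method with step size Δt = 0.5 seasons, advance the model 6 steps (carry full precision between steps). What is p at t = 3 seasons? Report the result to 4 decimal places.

0.7461

Update rule: p ← p + [m·(1−p) − e·p]·Δt with Δt = 0.5.
  1  |  dp/dt·Δt = -0.017649  |  p_1 = 0.761351
  2  |  dp/dt·Δt = -0.008277  |  p_2 = 0.753074
  3  |  dp/dt·Δt = -0.003882  |  p_3 = 0.749192
  4  |  dp/dt·Δt = -0.001821  |  p_4 = 0.747371
  5  |  dp/dt·Δt = -0.000854  |  p_5 = 0.746517
  6  |  dp/dt·Δt = -0.000400  |  p_6 = 0.746116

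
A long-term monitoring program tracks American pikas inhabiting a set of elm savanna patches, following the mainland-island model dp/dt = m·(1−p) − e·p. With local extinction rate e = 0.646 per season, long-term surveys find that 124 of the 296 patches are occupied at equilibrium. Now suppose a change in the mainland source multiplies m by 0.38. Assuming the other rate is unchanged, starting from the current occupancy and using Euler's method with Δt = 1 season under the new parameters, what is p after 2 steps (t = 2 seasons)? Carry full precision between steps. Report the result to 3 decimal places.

Observed p* = 124/296 = 0.41892.
Balance m(1−p*) = e·p* gives m = e·p*/(1−p*) = 0.646×0.41892/0.58108 = 0.46572.
Starting from p₀ = 0.41892; update p ← p + (dp/dt)·Δt with the new parameters.
p: 0.41892 → 0.25113  (Δp = -0.16779)
p: 0.25113 → 0.22143  (Δp = -0.02970)

0.221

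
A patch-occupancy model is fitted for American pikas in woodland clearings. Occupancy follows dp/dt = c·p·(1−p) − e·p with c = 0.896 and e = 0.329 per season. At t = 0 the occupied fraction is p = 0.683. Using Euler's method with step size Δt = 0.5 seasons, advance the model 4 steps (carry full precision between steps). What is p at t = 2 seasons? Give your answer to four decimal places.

Update rule: p ← p + [c·p·(1−p) − e·p]·Δt with Δt = 0.5.
p: 0.68300 → 0.66764  (Δp = -0.01536)
p: 0.66764 → 0.65723  (Δp = -0.01042)
p: 0.65723 → 0.65004  (Δp = -0.00719)
p: 0.65004 → 0.64502  (Δp = -0.00502)

0.6450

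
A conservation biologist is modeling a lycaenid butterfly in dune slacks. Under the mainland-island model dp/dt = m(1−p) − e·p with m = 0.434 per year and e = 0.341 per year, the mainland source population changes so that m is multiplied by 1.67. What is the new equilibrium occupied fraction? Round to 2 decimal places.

0.68

Before: p* = 0.434/(0.434+0.341) = 0.5600.
After: m = 0.72478, e = 0.341; p* = 0.72478/1.0658 = 0.6800.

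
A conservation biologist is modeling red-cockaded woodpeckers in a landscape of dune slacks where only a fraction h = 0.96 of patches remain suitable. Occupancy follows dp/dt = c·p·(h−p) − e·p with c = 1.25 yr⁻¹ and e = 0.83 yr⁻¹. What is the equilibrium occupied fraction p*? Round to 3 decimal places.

0.296

Setting dp/dt = 0 and dividing by p* gives c·(h−p*) = e.
So p* = h − e/c = 0.96 − 0.83/1.25 = 0.96 − 0.6640 = 0.2960.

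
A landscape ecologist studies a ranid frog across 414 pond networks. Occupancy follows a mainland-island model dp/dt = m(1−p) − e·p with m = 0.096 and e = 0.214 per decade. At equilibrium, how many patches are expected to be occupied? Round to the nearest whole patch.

p* = m/(m+e) = 0.096/0.3100 = 0.3097.
Expected occupied patches = N × p* = 414 × 0.3097 = 128.21 ≈ 128.

128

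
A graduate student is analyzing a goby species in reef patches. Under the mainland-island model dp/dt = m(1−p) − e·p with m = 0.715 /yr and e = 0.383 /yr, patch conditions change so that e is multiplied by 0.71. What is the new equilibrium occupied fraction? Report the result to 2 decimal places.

0.72

Before: p* = 0.715/(0.715+0.383) = 0.6512.
After: m = 0.715, e = 0.27193; p* = 0.715/0.9869 = 0.7245.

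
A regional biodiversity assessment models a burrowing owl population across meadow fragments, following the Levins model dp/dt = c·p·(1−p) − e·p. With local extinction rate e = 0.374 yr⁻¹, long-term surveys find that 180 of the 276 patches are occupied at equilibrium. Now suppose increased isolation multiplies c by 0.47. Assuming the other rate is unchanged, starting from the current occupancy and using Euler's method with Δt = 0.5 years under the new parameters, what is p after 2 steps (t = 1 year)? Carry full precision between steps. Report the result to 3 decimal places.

0.539

Observed p* = 180/276 = 0.65217.
Balance c(1−p*) = e gives c = e/(1 − 0.65217) = 0.374/0.34783 = 1.07525.
Starting from p₀ = 0.65217; update p ← p + (dp/dt)·Δt with the new parameters.
step 1: Δp = -0.06464, p = 0.58754
step 2: Δp = -0.04863, p = 0.53890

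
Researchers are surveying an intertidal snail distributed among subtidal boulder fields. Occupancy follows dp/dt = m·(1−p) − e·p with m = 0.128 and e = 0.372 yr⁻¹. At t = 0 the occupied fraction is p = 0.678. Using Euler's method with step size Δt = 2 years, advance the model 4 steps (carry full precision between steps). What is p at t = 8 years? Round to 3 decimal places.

0.256

Update rule: p ← p + [m·(1−p) − e·p]·Δt with Δt = 2.
  1  |  dp/dt·Δt = -0.422000  |  p_1 = 0.256000
  2  |  dp/dt·Δt = -0.000000  |  p_2 = 0.256000
  3  |  dp/dt·Δt = +0.000000  |  p_3 = 0.256000
  4  |  dp/dt·Δt = +0.000000  |  p_4 = 0.256000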